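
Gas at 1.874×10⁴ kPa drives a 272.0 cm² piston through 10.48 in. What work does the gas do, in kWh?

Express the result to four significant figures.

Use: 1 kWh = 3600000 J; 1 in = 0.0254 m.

1.874×10⁴ kPa → 1.874×10⁷ Pa
272.0 cm² → 0.0272 m²
F = P × A = 1.874×10⁷ × 0.0272 = 509728 N
10.48 in → 0.266192 m
W = F × d = 509728 × 0.266192 = 135686 J
In kWh: 135686 / 3600000 = 0.0376906 kWh

0.03769 kWh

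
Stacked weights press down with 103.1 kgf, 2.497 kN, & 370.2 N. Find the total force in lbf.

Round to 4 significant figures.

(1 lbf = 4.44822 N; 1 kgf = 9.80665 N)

871.9 lbf

103.1 kgf × 9.80665 = 1011.07 N
2.497 kN × 1000 = 2497 N
370.2 N (already N)
Combined: 1011.07 + 2497 + 370.2 = 3878.27 N
In lbf: 3878.27 / 4.44822 = 871.87 lbf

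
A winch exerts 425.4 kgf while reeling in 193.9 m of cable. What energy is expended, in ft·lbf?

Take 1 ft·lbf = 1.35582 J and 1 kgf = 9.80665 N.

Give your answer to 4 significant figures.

5.966×10⁵ ft·lbf

425.4 kgf × 9.80665 = 4171.75 N
W = F × d = 4171.75 N × 193.9 m = 808902 J
808902 J ÷ (1.35582 J/ft·lbf) = 596615 ft·lbf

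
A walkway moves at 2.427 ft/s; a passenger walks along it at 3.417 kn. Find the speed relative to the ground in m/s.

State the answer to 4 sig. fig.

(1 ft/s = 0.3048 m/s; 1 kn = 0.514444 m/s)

2.427 ft/s × 0.3048 = 0.73975 m/s
3.417 kn × 0.514444 = 1.75786 m/s
Combined: 0.73975 + 1.75786 = 2.49761 m/s

2.498 m/s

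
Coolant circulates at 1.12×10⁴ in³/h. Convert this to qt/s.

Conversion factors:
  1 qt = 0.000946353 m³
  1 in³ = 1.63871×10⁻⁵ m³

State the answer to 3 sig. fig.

1.12×10⁴ in³/h × 1.63871×10⁻⁵ m³/in³ ÷ 3600 s/h = 5.09821×10⁻⁵ m³/s
5.09821×10⁻⁵ m³/s ÷ 0.000946353 m³/qt = 0.0538722 qt/s

0.0539 qt/s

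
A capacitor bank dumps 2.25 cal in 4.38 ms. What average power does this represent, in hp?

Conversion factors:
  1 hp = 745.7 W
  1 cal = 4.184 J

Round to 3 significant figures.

2.88 hp

2.25 cal × 4.184 = 9.414 J
4.38 ms × 0.001 = 0.00438 s
P = E / t = 9.414 J / 0.00438 s = 2149.32 W
2149.32 W ÷ (745.7 W/hp) = 2.88229 hp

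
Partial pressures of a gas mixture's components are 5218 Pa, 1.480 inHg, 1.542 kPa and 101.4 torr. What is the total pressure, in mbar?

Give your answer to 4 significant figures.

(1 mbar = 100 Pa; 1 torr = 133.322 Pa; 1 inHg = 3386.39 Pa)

5218 Pa (already Pa)
1.480 inHg × 3386.39 → 5011.86 Pa
1.542 kPa × 1000 → 1542 Pa
101.4 torr × 133.322 → 13518.9 Pa
Sum: 5218 + 5011.86 + 1542 + 13518.9 = 25290.8 Pa
In mbar: 25290.8 / 100 = 252.908 mbar

252.9 mbar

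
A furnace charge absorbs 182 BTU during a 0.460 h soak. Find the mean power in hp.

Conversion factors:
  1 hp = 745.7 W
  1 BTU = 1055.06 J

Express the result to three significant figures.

0.155 hp

182 BTU × 1055.06 → 192021 J
0.460 h × 3600 → 1656 s
P = E / t = 192021 J / 1656 s = 115.955 W
115.955 W ÷ (745.7 W/hp) = 0.155498 hp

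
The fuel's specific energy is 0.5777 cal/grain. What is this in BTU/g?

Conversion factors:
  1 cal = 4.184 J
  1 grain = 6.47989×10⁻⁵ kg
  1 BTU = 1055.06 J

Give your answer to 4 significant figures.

0.03535 BTU/g

0.5777 cal/grain × 4.184 J/cal ÷ 6.47989×10⁻⁵ kg/grain = 37301.5 J/kg
37301.5 J/kg ÷ 1055.06 J/BTU × 0.001 kg/g = 0.0353549 BTU/g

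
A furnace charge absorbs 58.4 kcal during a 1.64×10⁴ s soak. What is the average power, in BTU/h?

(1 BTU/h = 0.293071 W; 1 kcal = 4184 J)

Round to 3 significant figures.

58.4 kcal × 4184 = 244346 J
P = E / t = 244346 J / 16400 s = 14.8991 W
14.8991 W ÷ (0.293071 W/BTU/h) = 50.8379 BTU/h

50.8 BTU/h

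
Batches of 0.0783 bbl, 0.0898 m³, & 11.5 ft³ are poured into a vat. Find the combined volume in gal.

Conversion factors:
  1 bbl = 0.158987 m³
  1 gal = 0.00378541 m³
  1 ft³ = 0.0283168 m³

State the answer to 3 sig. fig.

0.0783 bbl × 0.158987 = 0.0124487 m³
0.0898 m³ (already m³)
11.5 ft³ × 0.0283168 = 0.325643 m³
Sum: 0.0124487 + 0.0898 + 0.325643 = 0.427892 m³
In gal: 0.427892 / 0.00378541 = 113.037 gal

113 gal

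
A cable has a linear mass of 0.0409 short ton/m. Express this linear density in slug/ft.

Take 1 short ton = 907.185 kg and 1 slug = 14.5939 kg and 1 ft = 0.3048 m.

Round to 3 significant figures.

0.775 slug/ft

0.0409 short ton/m × 907.185 kg/short ton = 37.1039 kg/m
37.1039 kg/m ÷ 14.5939 kg/slug × 0.3048 m/ft = 0.774931 slug/ft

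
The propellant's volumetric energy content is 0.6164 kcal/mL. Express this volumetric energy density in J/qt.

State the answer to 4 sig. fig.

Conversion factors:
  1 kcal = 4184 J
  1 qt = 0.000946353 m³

0.6164 kcal/mL × 4184 J/kcal ÷ 10⁻⁶ m³/mL = 2.57902×10⁹ J/m³
2.57902×10⁹ J/m³ × 0.000946353 m³/qt = 2.44066×10⁶ J/qt

2.441×10⁶ J/qt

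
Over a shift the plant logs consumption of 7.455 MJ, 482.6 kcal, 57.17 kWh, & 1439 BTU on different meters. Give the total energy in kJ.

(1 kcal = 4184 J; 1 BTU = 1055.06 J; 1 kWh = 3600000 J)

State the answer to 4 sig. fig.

2.168×10⁵ kJ

7.455 MJ × 1000000 = 7.455×10⁶ J
482.6 kcal × 4184 = 2.0192×10⁶ J
57.17 kWh × 3600000 = 2.05812×10⁸ J
1439 BTU × 1055.06 = 1.51823×10⁶ J
Sum: 7.455×10⁶ + 2.0192×10⁶ + 2.05812×10⁸ + 1.51823×10⁶ = 2.16804×10⁸ J
In kJ: 2.16804×10⁸ / 1000 = 216804 kJ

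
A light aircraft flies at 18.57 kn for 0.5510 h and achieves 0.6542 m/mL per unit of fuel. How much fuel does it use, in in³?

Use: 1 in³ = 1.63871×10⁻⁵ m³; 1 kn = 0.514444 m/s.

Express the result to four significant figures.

18.57 kn → 9.55323 m/s
0.5510 h → 1983.6 s
d = v × t = 9.55323 × 1983.6 = 18949.8 m
0.6542 m/mL → 654200 m/m³
V = d / (distance per unit fuel) = 18949.8 / 654200 = 0.0289664 m³
In in³: 0.0289664 / 1.63871×10⁻⁵ = 1767.63 in³

1768 in³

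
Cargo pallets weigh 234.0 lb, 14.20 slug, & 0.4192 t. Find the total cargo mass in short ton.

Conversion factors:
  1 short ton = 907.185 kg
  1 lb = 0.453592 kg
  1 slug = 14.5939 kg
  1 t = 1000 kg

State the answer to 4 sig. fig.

0.8075 short ton

234.0 lb × 0.453592 → 106.141 kg
14.20 slug × 14.5939 → 207.233 kg
0.4192 t × 1000 → 419.2 kg
Combined: 106.141 + 207.233 + 419.2 = 732.574 kg
In short ton: 732.574 / 907.185 = 0.807524 short ton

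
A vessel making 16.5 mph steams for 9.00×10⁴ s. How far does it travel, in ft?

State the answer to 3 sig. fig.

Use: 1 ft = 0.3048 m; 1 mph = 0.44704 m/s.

16.5 mph × 0.44704 = 7.37616 m/s
d = v × t = 7.37616 m/s × 90000 s = 663854 m
663854 m ÷ (0.3048 m/ft) = 2.178×10⁶ ft

2.18×10⁶ ft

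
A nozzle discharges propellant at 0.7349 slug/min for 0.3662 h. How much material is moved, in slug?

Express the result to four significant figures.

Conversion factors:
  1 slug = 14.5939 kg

0.7349 slug/min → 0.178751 kg/s
0.3662 h → 1318.32 s
m = ṁ × t = 0.178751 × 1318.32 = 235.651 kg
In slug: 235.651 / 14.5939 = 16.1472 slug

16.15 slug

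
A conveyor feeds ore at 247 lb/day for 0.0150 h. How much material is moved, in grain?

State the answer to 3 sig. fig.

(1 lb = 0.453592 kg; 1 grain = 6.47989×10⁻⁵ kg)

247 lb/day → 0.00129673 kg/s
0.0150 h → 54 s
m = ṁ × t = 0.00129673 × 54 = 0.0700234 kg
In grain: 0.0700234 / 6.47989×10⁻⁵ = 1080.63 grain

1080 grain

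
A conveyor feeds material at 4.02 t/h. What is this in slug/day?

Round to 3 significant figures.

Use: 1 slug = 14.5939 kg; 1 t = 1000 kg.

6610 slug/day

4.02 t/h × 1000 kg/t ÷ 3600 s/h = 1.11667 kg/s
1.11667 kg/s ÷ 14.5939 kg/slug × 86400 s/day = 6611 slug/day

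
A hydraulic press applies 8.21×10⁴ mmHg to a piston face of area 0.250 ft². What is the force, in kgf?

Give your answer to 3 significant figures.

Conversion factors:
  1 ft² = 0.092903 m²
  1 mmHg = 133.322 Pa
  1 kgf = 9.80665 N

8.21×10⁴ mmHg × 133.322 = 1.09457×10⁷ Pa
0.250 ft² × 0.092903 = 0.0232258 m²
F = P × A = 1.09457×10⁷ Pa × 0.0232258 m² = 254223 N
254223 N ÷ (9.80665 N/kgf) = 25923.5 kgf

2.59×10⁴ kgf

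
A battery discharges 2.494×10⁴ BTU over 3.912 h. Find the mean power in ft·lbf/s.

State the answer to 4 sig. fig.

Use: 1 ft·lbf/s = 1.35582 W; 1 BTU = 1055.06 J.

2.494×10⁴ BTU × 1055.06 = 2.63132×10⁷ J
3.912 h × 3600 = 14083.2 s
P = E / t = 2.63132×10⁷ J / 14083.2 s = 1868.41 W
1868.41 W ÷ (1.35582 W/ft·lbf/s) = 1378.07 ft·lbf/s

1378 ft·lbf/s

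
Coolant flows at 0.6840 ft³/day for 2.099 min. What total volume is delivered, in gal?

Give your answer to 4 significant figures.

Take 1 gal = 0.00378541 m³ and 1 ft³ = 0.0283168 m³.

0.6840 ft³/day → 2.24175×10⁻⁷ m³/s
2.099 min → 125.94 s
V = Q × t = 2.24175×10⁻⁷ × 125.94 = 2.82326×10⁻⁵ m³
In gal: 2.82326×10⁻⁵ / 0.00378541 = 0.00745827 gal

0.007458 gal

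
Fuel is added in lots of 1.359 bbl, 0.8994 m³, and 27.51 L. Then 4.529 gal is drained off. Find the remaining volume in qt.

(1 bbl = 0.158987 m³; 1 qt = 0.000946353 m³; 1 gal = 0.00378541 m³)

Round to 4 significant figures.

1190 qt

1.359 bbl × 0.158987 → 0.216063 m³
0.8994 m³ (already m³)
27.51 L × 0.001 → 0.02751 m³
4.529 gal × 0.00378541 → 0.0171441 m³
Result: 0.216063 + 0.8994 + 0.02751 − 0.0171441 = 1.12583 m³
In qt: 1.12583 / 0.000946353 = 1189.65 qt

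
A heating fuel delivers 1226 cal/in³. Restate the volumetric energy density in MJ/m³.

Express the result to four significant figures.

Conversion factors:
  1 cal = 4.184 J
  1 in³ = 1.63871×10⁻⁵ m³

1226 cal/in³ × 4.184 J/cal ÷ 1.63871×10⁻⁵ m³/in³ = 3.13026×10⁸ J/m³
3.13026×10⁸ J/m³ ÷ 1000000 J/MJ = 313.026 MJ/m³

313.0 MJ/m³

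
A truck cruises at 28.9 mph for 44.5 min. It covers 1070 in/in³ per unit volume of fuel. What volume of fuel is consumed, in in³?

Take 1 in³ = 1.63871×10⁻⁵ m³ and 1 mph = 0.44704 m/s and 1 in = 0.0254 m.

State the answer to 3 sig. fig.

1270 in³

28.9 mph → 12.9195 m/s
44.5 min → 2670 s
d = v × t = 12.9195 × 2670 = 34495.1 m
1070 in/in³ → 1.6585×10⁶ m/m³
V = d / (distance per unit fuel) = 34495.1 / 1.6585×10⁶ = 0.020799 m³
In in³: 0.020799 / 1.63871×10⁻⁵ = 1269.23 in³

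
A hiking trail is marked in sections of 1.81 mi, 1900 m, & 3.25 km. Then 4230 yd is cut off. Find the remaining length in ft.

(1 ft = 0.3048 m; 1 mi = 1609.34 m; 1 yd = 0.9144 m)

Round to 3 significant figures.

1.81 mi × 1609.34 = 2912.91 m
1900 m (already m)
3.25 km × 1000 = 3250 m
4230 yd × 0.9144 = 3867.91 m
Sum: 2912.91 + 1900 + 3250 − 3867.91 = 4195 m
In ft: 4195 / 0.3048 = 13763.1 ft

1.38×10⁴ ft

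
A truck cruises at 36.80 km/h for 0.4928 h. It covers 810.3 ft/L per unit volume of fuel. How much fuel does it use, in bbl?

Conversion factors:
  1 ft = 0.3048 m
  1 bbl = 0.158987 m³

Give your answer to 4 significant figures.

0.4618 bbl

36.80 km/h → 10.2222 m/s
0.4928 h → 1774.08 s
d = v × t = 10.2222 × 1774.08 = 18135 m
810.3 ft/L → 246979 m/m³
V = d / (distance per unit fuel) = 18135 / 246979 = 0.0734273 m³
In bbl: 0.0734273 / 0.158987 = 0.461845 bbl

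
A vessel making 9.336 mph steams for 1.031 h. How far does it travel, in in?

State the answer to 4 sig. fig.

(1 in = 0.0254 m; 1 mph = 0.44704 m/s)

9.336 mph × 0.44704 → 4.17357 m/s
1.031 h × 3600 → 3711.6 s
d = v × t = 4.17357 m/s × 3711.6 s = 15490.6 m
15490.6 m ÷ (0.0254 m/in) = 609866 in

6.099×10⁵ in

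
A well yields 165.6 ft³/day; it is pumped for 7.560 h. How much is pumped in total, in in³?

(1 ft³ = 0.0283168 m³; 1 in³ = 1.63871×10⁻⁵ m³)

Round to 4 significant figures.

9.014×10⁴ in³

165.6 ft³/day → 5.42739×10⁻⁵ m³/s
7.560 h → 27216 s
V = Q × t = 5.42739×10⁻⁵ × 27216 = 1.47712 m³
In in³: 1.47712 / 1.63871×10⁻⁵ = 90139.2 in³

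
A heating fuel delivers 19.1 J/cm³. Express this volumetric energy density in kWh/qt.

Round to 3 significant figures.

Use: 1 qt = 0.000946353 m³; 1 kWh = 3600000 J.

19.1 J/cm³ ÷ 10⁻⁶ m³/cm³ = 1.91×10⁷ J/m³
1.91×10⁷ J/m³ ÷ 3600000 J/kWh × 0.000946353 m³/qt = 0.00502093 kWh/qt

0.00502 kWh/qt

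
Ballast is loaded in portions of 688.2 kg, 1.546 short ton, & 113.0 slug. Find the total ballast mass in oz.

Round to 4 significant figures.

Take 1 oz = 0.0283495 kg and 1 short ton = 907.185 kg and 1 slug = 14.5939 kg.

1.319×10⁵ oz

688.2 kg (already kg)
1.546 short ton × 907.185 = 1402.51 kg
113.0 slug × 14.5939 = 1649.11 kg
Total: 688.2 + 1402.51 + 1649.11 = 3739.82 kg
In oz: 3739.82 / 0.0283495 = 131918 oz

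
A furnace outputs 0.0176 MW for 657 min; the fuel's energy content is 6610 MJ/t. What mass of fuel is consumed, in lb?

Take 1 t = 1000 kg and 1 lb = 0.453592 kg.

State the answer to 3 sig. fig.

231 lb

0.0176 MW → 17600 W
657 min → 39420 s
E = P × t = 17600 × 39420 = 6.93792×10⁸ J
6610 MJ/t → 6.61×10⁶ J/kg
m = E / e_s = 6.93792×10⁸ / 6.61×10⁶ = 104.961 kg
In lb: 104.961 / 0.453592 = 231.4 lb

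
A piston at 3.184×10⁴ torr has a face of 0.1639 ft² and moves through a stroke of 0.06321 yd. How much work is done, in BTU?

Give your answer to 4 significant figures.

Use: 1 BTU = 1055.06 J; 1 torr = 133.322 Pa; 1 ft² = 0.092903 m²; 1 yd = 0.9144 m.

3.184×10⁴ torr → 4.24497×10⁶ Pa
0.1639 ft² → 0.0152268 m²
F = P × A = 4.24497×10⁶ × 0.0152268 = 64637.3 N
0.06321 yd → 0.0577992 m
W = F × d = 64637.3 × 0.0577992 = 3735.98 J
In BTU: 3735.98 / 1055.06 = 3.54101 BTU

3.541 BTU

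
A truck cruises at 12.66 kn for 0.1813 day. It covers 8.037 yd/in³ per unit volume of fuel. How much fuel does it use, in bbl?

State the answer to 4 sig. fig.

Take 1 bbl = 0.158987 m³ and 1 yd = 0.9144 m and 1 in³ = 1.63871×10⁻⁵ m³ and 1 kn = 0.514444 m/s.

12.66 kn → 6.51286 m/s
0.1813 day → 15664.3 s
d = v × t = 6.51286 × 15664.3 = 102019 m
8.037 yd/in³ → 448465 m/m³
V = d / (distance per unit fuel) = 102019 / 448465 = 0.227485 m³
In bbl: 0.227485 / 0.158987 = 1.43084 bbl

1.431 bbl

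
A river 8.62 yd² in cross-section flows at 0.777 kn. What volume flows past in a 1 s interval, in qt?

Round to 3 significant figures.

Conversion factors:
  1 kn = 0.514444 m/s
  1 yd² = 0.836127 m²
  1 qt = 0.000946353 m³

0.777 kn × 0.514444 = 0.399723 m/s
8.62 yd² × 0.836127 = 7.20741 m²
V = v × A × t = 0.399723 m/s × 7.20741 m² × 1 s = 2.88097 m³
2.88097 m³ ÷ (0.000946353 m³/qt) = 3044.29 qt

3040 qt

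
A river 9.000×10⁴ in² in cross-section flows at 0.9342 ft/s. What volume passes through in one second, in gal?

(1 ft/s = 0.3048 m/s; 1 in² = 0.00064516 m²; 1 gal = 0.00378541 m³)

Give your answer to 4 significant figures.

4368 gal

0.9342 ft/s × 0.3048 → 0.284744 m/s
9.000×10⁴ in² × 0.00064516 → 58.0644 m²
V = v × A × t = 0.284744 m/s × 58.0644 m² × 1 s = 16.5335 m³
16.5335 m³ ÷ (0.00378541 m³/gal) = 4367.69 gal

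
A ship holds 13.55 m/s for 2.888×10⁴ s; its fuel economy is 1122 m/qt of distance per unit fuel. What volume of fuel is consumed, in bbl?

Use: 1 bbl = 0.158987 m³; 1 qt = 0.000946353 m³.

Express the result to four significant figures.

2.076 bbl

d = v × t = 13.55 × 28880 = 391324 m
1122 m/qt → 1.1856×10⁶ m/m³
V = d / (distance per unit fuel) = 391324 / 1.1856×10⁶ = 0.330064 m³
In bbl: 0.330064 / 0.158987 = 2.07604 bbl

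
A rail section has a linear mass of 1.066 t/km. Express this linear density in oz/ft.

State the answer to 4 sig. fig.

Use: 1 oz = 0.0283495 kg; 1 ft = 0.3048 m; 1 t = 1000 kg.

11.46 oz/ft

1.066 t/km × 1000 kg/t ÷ 1000 m/km = 1.066 kg/m
1.066 kg/m ÷ 0.0283495 kg/oz × 0.3048 m/ft = 11.4611 oz/ft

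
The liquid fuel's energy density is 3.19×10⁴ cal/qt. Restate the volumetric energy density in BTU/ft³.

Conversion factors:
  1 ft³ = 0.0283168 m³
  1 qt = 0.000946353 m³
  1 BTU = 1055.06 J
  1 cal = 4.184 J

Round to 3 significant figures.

3790 BTU/ft³

3.19×10⁴ cal/qt × 4.184 J/cal ÷ 0.000946353 m³/qt = 1.41036×10⁸ J/m³
1.41036×10⁸ J/m³ ÷ 1055.06 J/BTU × 0.0283168 m³/ft³ = 3785.27 BTU/ft³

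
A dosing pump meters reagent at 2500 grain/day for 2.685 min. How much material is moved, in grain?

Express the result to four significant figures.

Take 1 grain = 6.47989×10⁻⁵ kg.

4.661 grain

2500 grain/day → 1.87497×10⁻⁶ kg/s
2.685 min → 161.1 s
m = ṁ × t = 1.87497×10⁻⁶ × 161.1 = 3.02058×10⁻⁴ kg
In grain: 3.02058×10⁻⁴ / 6.47989×10⁻⁵ = 4.66147 grain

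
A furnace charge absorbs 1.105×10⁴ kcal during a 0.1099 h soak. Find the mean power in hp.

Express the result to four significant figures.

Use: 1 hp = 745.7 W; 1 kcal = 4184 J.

1.105×10⁴ kcal × 4184 → 4.62332×10⁷ J
0.1099 h × 3600 → 395.64 s
P = E / t = 4.62332×10⁷ J / 395.64 s = 116857 W
116857 W ÷ (745.7 W/hp) = 156.708 hp

156.7 hp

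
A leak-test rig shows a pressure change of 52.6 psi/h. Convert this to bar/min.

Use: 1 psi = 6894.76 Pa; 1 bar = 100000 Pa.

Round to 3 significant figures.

0.0604 bar/min

52.6 psi/h × 6894.76 Pa/psi ÷ 3600 s/h = 100.74 Pa/s
100.74 Pa/s ÷ 100000 Pa/bar × 60 s/min = 0.060444 bar/min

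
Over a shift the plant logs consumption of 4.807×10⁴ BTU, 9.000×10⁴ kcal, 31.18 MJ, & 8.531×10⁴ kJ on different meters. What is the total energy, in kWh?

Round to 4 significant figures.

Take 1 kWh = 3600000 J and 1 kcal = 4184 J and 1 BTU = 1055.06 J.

151.0 kWh

4.807×10⁴ BTU × 1055.06 = 5.07167×10⁷ J
9.000×10⁴ kcal × 4184 = 3.7656×10⁸ J
31.18 MJ × 1000000 = 3.118×10⁷ J
8.531×10⁴ kJ × 1000 = 8.531×10⁷ J
Combined: 5.07167×10⁷ + 3.7656×10⁸ + 3.118×10⁷ + 8.531×10⁷ = 5.43767×10⁸ J
In kWh: 5.43767×10⁸ / 3600000 = 151.046 kWh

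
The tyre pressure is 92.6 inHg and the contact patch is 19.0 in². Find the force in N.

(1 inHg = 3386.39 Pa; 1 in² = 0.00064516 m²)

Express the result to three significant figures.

92.6 inHg × 3386.39 → 313580 Pa
19.0 in² × 0.00064516 → 0.012258 m²
F = P × A = 313580 Pa × 0.012258 m² = 3843.86 N

3840 N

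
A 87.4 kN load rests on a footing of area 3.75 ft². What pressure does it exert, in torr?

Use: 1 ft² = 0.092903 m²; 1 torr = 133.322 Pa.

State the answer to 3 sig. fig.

1880 torr

87.4 kN × 1000 → 87400 N
3.75 ft² × 0.092903 → 0.348386 m²
P = F / A = 87400 N / 0.348386 m² = 250871 Pa
250871 Pa ÷ (133.322 Pa/torr) = 1881.69 torr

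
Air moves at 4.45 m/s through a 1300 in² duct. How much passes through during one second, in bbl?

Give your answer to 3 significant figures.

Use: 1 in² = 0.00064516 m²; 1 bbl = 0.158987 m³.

1300 in² × 0.00064516 → 0.838708 m²
V = v × A × t = 4.45 m/s × 0.838708 m² × 1 s = 3.73225 m³
3.73225 m³ ÷ (0.158987 m³/bbl) = 23.4752 bbl

23.5 bbl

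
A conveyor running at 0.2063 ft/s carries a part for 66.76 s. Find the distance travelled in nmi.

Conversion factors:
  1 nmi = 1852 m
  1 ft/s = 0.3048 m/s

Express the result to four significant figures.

0.2063 ft/s × 0.3048 → 0.0628802 m/s
d = v × t = 0.0628802 m/s × 66.76 s = 4.19788 m
4.19788 m ÷ (1852 m/nmi) = 0.00226667 nmi

0.002267 nmi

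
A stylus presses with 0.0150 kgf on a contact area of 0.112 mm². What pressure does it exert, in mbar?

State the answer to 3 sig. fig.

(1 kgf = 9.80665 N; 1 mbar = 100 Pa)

1.31×10⁴ mbar

0.0150 kgf × 9.80665 = 0.1471 N
0.112 mm² × 10⁻⁶ = 1.12×10⁻⁷ m²
P = F / A = 0.1471 N / 1.12×10⁻⁷ m² = 1.31339×10⁶ Pa
1.31339×10⁶ Pa ÷ (100 Pa/mbar) = 13133.9 mbar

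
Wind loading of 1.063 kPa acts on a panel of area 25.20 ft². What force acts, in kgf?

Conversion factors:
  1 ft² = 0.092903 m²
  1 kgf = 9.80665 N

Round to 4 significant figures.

253.8 kgf

1.063 kPa × 1000 = 1063 Pa
25.20 ft² × 0.092903 = 2.34116 m²
F = P × A = 1063 Pa × 2.34116 m² = 2488.65 N
2488.65 N ÷ (9.80665 N/kgf) = 253.772 kgf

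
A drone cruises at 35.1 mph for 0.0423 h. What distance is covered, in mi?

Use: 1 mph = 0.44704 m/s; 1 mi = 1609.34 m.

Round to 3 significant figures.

1.48 mi

35.1 mph × 0.44704 → 15.6911 m/s
0.0423 h × 3600 → 152.28 s
d = v × t = 15.6911 m/s × 152.28 s = 2389.44 m
2389.44 m ÷ (1609.34 m/mi) = 1.48473 mi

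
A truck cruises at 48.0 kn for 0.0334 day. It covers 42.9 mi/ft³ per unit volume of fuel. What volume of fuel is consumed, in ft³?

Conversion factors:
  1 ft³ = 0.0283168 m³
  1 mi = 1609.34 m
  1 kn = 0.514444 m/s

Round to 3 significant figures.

1.03 ft³

48.0 kn → 24.6933 m/s
0.0334 day → 2885.76 s
d = v × t = 24.6933 × 2885.76 = 71258.9 m
42.9 mi/ft³ → 2.43815×10⁶ m/m³
V = d / (distance per unit fuel) = 71258.9 / 2.43815×10⁶ = 0.0292266 m³
In ft³: 0.0292266 / 0.0283168 = 1.03213 ft³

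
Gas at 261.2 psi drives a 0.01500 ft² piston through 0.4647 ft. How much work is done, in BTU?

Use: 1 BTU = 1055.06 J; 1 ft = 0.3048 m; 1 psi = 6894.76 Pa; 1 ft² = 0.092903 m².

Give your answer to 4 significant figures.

0.3369 BTU

261.2 psi → 1.80091×10⁶ Pa
0.01500 ft² → 0.00139354 m²
F = P × A = 1.80091×10⁶ × 0.00139354 = 2509.64 N
0.4647 ft → 0.141641 m
W = F × d = 2509.64 × 0.141641 = 355.468 J
In BTU: 355.468 / 1055.06 = 0.336917 BTU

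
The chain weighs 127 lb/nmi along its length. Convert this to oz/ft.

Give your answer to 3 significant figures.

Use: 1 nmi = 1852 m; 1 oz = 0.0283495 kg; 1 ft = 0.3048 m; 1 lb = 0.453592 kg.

127 lb/nmi × 0.453592 kg/lb ÷ 1852 m/nmi = 0.0311049 kg/m
0.0311049 kg/m ÷ 0.0283495 kg/oz × 0.3048 m/ft = 0.334425 oz/ft

0.334 oz/ft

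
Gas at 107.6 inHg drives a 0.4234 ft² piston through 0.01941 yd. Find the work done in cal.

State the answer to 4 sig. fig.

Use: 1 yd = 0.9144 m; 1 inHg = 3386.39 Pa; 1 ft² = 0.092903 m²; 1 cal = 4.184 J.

107.6 inHg → 364376 Pa
0.4234 ft² → 0.0393351 m²
F = P × A = 364376 × 0.0393351 = 14332.8 N
0.01941 yd → 0.0177485 m
W = F × d = 14332.8 × 0.0177485 = 254.386 J
In cal: 254.386 / 4.184 = 60.7997 cal

60.80 cal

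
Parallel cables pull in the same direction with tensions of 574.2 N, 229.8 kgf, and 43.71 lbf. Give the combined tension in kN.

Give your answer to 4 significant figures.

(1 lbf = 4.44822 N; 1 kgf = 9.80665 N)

3.022 kN

574.2 N (already N)
229.8 kgf × 9.80665 = 2253.57 N
43.71 lbf × 4.44822 = 194.432 N
Sum: 574.2 + 2253.57 + 194.432 = 3022.2 N
In kN: 3022.2 / 1000 = 3.0222 kN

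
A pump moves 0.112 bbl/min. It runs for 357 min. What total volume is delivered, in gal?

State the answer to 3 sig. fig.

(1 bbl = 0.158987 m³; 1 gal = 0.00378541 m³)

1680 gal

0.112 bbl/min → 2.96776×10⁻⁴ m³/s
357 min → 21420 s
V = Q × t = 2.96776×10⁻⁴ × 21420 = 6.35694 m³
In gal: 6.35694 / 0.00378541 = 1679.33 gal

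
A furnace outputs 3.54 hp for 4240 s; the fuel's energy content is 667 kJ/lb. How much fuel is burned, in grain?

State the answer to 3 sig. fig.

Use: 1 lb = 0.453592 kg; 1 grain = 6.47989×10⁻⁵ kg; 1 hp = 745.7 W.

3.54 hp → 2639.78 W
E = P × t = 2639.78 × 4240 = 1.11927×10⁷ J
667 kJ/lb → 1.47048×10⁶ J/kg
m = E / e_s = 1.11927×10⁷ / 1.47048×10⁶ = 7.6116 kg
In grain: 7.6116 / 6.47989×10⁻⁵ = 117465 grain

1.17×10⁵ grain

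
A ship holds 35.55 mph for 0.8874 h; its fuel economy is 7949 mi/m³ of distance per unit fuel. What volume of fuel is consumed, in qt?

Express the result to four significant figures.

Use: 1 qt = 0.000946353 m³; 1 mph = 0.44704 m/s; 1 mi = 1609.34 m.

4.194 qt

35.55 mph → 15.8923 m/s
0.8874 h → 3194.64 s
d = v × t = 15.8923 × 3194.64 = 50770.2 m
7949 mi/m³ → 1.27926×10⁷ m/m³
V = d / (distance per unit fuel) = 50770.2 / 1.27926×10⁷ = 0.00396872 m³
In qt: 0.00396872 / 0.000946353 = 4.1937 qt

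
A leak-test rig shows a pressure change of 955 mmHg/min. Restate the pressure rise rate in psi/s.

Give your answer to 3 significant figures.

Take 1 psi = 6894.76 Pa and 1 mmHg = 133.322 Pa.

955 mmHg/min × 133.322 Pa/mmHg ÷ 60 s/min = 2122.04 Pa/s
2122.04 Pa/s ÷ 6894.76 Pa/psi = 0.307776 psi/s

0.308 psi/s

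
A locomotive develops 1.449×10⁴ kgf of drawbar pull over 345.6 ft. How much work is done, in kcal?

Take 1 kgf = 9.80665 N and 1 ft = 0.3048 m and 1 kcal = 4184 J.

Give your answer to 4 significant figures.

3578 kcal

1.449×10⁴ kgf × 9.80665 = 142098 N
345.6 ft × 0.3048 = 105.339 m
W = F × d = 142098 N × 105.339 m = 1.49685×10⁷ J
1.49685×10⁷ J ÷ (4184 J/kcal) = 3577.56 kcal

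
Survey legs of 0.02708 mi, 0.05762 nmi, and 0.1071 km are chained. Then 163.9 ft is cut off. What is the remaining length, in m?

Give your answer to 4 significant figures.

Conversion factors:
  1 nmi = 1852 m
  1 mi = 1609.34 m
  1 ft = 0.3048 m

207.4 m

0.02708 mi × 1609.34 = 43.5809 m
0.05762 nmi × 1852 = 106.712 m
0.1071 km × 1000 = 107.1 m
163.9 ft × 0.3048 = 49.9567 m
Result: 43.5809 + 106.712 + 107.1 − 49.9567 = 207.436 m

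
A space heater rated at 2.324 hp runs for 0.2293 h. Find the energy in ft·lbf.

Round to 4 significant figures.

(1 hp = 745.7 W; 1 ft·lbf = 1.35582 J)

2.324 hp × 745.7 → 1733.01 W
0.2293 h × 3600 → 825.48 s
E = P × t = 1733.01 W × 825.48 s = 1.43057×10⁶ J
1.43057×10⁶ J ÷ (1.35582 J/ft·lbf) = 1.05513×10⁶ ft·lbf

1.055×10⁶ ft·lbf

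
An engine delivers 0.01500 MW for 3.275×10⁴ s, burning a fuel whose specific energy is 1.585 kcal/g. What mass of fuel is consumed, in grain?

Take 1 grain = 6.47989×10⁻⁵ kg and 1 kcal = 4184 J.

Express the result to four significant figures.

1.143×10⁶ grain

0.01500 MW → 15000 W
E = P × t = 15000 × 32750 = 4.9125×10⁸ J
1.585 kcal/g → 6.63164×10⁶ J/kg
m = E / e_s = 4.9125×10⁸ / 6.63164×10⁶ = 74.0767 kg
In grain: 74.0767 / 6.47989×10⁻⁵ = 1.14318×10⁶ grain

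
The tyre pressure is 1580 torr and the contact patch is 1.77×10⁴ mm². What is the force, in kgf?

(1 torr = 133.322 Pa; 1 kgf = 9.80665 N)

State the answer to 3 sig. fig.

1580 torr × 133.322 → 210649 Pa
1.77×10⁴ mm² × 10⁻⁶ → 0.0177 m²
F = P × A = 210649 Pa × 0.0177 m² = 3728.49 N
3728.49 N ÷ (9.80665 N/kgf) = 380.2 kgf

380 kgf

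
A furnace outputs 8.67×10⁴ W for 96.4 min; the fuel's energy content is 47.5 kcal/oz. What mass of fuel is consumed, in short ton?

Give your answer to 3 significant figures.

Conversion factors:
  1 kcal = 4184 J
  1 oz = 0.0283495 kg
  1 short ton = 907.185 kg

96.4 min → 5784 s
E = P × t = 86700 × 5784 = 5.01473×10⁸ J
47.5 kcal/oz → 7.01035×10⁶ J/kg
m = E / e_s = 5.01473×10⁸ / 7.01035×10⁶ = 71.5332 kg
In short ton: 71.5332 / 907.185 = 0.0788518 short ton

0.0789 short ton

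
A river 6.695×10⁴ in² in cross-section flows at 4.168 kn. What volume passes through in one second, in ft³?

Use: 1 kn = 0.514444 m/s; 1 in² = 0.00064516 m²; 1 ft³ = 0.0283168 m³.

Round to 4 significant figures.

3271 ft³

4.168 kn × 0.514444 = 2.1442 m/s
6.695×10⁴ in² × 0.00064516 = 43.1935 m²
V = v × A × t = 2.1442 m/s × 43.1935 m² × 1 s = 92.6155 m³
92.6155 m³ ÷ (0.0283168 m³/ft³) = 3270.69 ft³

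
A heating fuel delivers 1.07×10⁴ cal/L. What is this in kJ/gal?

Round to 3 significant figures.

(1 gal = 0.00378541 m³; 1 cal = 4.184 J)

1.07×10⁴ cal/L × 4.184 J/cal ÷ 0.001 m³/L = 4.47688×10⁷ J/m³
4.47688×10⁷ J/m³ ÷ 1000 J/kJ × 0.00378541 m³/gal = 169.468 kJ/gal

169 kJ/gal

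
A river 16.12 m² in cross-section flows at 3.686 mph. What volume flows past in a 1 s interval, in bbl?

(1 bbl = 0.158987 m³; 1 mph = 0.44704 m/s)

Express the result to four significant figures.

3.686 mph × 0.44704 = 1.64779 m/s
V = v × A × t = 1.64779 m/s × 16.12 m² × 1 s = 26.5624 m³
26.5624 m³ ÷ (0.158987 m³/bbl) = 167.073 bbl

167.1 bbl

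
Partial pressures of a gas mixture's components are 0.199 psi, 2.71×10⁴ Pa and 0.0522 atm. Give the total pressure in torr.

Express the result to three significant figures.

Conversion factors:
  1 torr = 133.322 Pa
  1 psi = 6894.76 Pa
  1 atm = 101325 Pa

253 torr

0.199 psi × 6894.76 → 1372.06 Pa
2.71×10⁴ Pa (already Pa)
0.0522 atm × 101325 → 5289.16 Pa
Combined: 1372.06 + 27100 + 5289.16 = 33761.2 Pa
In torr: 33761.2 / 133.322 = 253.231 torr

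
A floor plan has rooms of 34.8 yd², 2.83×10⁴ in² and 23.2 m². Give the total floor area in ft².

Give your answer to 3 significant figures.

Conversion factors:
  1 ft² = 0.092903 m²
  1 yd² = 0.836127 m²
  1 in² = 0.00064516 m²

34.8 yd² × 0.836127 = 29.0972 m²
2.83×10⁴ in² × 0.00064516 = 18.258 m²
23.2 m² (already m²)
Total: 29.0972 + 18.258 + 23.2 = 70.5552 m²
In ft²: 70.5552 / 0.092903 = 759.45 ft²

759 ft²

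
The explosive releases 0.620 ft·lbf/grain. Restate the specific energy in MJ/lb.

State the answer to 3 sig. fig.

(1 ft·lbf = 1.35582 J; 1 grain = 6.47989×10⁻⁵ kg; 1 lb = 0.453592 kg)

0.620 ft·lbf/grain × 1.35582 J/ft·lbf ÷ 6.47989×10⁻⁵ kg/grain = 12972.6 J/kg
12972.6 J/kg ÷ 1000000 J/MJ × 0.453592 kg/lb = 0.00588427 MJ/lb

0.00588 MJ/lb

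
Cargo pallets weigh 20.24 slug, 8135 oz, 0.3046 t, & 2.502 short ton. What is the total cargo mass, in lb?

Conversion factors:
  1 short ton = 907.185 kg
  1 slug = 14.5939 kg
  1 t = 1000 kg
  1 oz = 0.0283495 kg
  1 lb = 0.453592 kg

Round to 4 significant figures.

6835 lb

20.24 slug × 14.5939 → 295.381 kg
8135 oz × 0.0283495 → 230.623 kg
0.3046 t × 1000 → 304.6 kg
2.502 short ton × 907.185 → 2269.78 kg
Combined: 295.381 + 230.623 + 304.6 + 2269.78 = 3100.38 kg
In lb: 3100.38 / 0.453592 = 6835.17 lb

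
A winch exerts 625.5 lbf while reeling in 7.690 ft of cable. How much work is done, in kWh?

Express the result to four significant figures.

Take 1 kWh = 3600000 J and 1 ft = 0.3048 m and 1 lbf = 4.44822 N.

625.5 lbf × 4.44822 = 2782.36 N
7.690 ft × 0.3048 = 2.34391 m
W = F × d = 2782.36 N × 2.34391 m = 6521.6 J
6521.6 J ÷ (3600000 J/kWh) = 0.00181156 kWh

0.001812 kWh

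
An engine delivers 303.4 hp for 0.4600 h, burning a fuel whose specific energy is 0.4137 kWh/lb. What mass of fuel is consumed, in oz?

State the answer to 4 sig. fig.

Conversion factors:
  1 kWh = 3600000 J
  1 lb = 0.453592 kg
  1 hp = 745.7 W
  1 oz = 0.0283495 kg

4025 oz

303.4 hp → 226245 W
0.4600 h → 1656 s
E = P × t = 226245 × 1656 = 3.74662×10⁸ J
0.4137 kWh/lb → 3.28339×10⁶ J/kg
m = E / e_s = 3.74662×10⁸ / 3.28339×10⁶ = 114.108 kg
In oz: 114.108 / 0.0283495 = 4025.04 oz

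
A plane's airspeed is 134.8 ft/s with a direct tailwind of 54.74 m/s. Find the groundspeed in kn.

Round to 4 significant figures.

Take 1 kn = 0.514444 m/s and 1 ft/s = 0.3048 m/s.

186.3 kn

134.8 ft/s × 0.3048 → 41.087 m/s
54.74 m/s (already m/s)
Total: 41.087 + 54.74 = 95.827 m/s
In kn: 95.827 / 0.514444 = 186.273 kn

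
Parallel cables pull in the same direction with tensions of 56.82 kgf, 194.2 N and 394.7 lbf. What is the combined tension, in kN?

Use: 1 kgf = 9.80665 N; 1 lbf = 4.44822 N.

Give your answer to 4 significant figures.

2.507 kN

56.82 kgf × 9.80665 = 557.214 N
194.2 N (already N)
394.7 lbf × 4.44822 = 1755.71 N
Combined: 557.214 + 194.2 + 1755.71 = 2507.12 N
In kN: 2507.12 / 1000 = 2.50712 kN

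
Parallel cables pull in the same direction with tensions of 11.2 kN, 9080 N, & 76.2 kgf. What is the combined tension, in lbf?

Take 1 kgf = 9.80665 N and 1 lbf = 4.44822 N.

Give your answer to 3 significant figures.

4730 lbf

11.2 kN × 1000 = 11200 N
9080 N (already N)
76.2 kgf × 9.80665 = 747.267 N
Sum: 11200 + 9080 + 747.267 = 21027.3 N
In lbf: 21027.3 / 4.44822 = 4727.13 lbf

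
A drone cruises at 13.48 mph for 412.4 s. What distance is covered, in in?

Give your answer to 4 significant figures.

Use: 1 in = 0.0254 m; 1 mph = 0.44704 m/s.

9.784×10⁴ in

13.48 mph × 0.44704 → 6.0261 m/s
d = v × t = 6.0261 m/s × 412.4 s = 2485.16 m
2485.16 m ÷ (0.0254 m/in) = 97840.9 in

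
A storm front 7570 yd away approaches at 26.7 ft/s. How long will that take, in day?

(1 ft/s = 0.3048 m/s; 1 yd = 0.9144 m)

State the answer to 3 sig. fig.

7570 yd × 0.9144 = 6922.01 m
26.7 ft/s × 0.3048 = 8.13816 m/s
t = d / v = 6922.01 m / 8.13816 m/s = 850.562 s
850.562 s ÷ (86400 s/day) = 0.00984447 day

0.00984 day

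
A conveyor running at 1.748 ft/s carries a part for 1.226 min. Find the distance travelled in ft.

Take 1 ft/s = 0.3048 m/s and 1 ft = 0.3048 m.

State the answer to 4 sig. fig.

128.6 ft

1.748 ft/s × 0.3048 → 0.53279 m/s
1.226 min × 60 → 73.56 s
d = v × t = 0.53279 m/s × 73.56 s = 39.192 m
39.192 m ÷ (0.3048 m/ft) = 128.583 ft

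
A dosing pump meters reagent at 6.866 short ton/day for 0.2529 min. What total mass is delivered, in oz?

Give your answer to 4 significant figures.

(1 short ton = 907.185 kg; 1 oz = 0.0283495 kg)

6.866 short ton/day → 0.0720918 kg/s
0.2529 min → 15.174 s
m = ṁ × t = 0.0720918 × 15.174 = 1.09392 kg
In oz: 1.09392 / 0.0283495 = 38.5869 oz

38.59 oz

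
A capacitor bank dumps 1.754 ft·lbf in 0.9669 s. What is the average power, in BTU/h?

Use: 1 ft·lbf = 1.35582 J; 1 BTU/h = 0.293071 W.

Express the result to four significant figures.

1.754 ft·lbf × 1.35582 = 2.37811 J
P = E / t = 2.37811 J / 0.9669 s = 2.45952 W
2.45952 W ÷ (0.293071 W/BTU/h) = 8.39223 BTU/h

8.392 BTU/h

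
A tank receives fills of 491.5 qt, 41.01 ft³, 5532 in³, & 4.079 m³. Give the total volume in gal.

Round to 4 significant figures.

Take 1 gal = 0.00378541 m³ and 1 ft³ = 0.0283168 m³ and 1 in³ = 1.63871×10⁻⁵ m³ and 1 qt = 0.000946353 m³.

491.5 qt × 0.000946353 = 0.465132 m³
41.01 ft³ × 0.0283168 = 1.16127 m³
5532 in³ × 1.63871×10⁻⁵ = 0.0906534 m³
4.079 m³ (already m³)
Sum: 0.465132 + 1.16127 + 0.0906534 + 4.079 = 5.79606 m³
In gal: 5.79606 / 0.00378541 = 1531.16 gal

1531 gal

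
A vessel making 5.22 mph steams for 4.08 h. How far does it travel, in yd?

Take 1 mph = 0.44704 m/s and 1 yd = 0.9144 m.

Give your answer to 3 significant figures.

3.75×10⁴ yd

5.22 mph × 0.44704 → 2.33355 m/s
4.08 h × 3600 → 14688 s
d = v × t = 2.33355 m/s × 14688 s = 34275.2 m
34275.2 m ÷ (0.9144 m/yd) = 37483.8 yd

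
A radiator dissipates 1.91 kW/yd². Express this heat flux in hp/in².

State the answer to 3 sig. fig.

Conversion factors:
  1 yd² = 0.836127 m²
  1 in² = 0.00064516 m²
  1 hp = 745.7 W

1.91 kW/yd² × 1000 W/kW ÷ 0.836127 m²/yd² = 2284.34 W/m²
2284.34 W/m² ÷ 745.7 W/hp × 0.00064516 m²/in² = 0.00197635 hp/in²

0.00198 hp/in²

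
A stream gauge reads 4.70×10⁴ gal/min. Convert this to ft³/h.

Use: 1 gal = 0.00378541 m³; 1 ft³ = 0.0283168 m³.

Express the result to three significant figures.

3.77×10⁵ ft³/h

4.70×10⁴ gal/min × 0.00378541 m³/gal ÷ 60 s/min = 2.96524 m³/s
2.96524 m³/s ÷ 0.0283168 m³/ft³ × 3600 s/h = 376980 ft³/h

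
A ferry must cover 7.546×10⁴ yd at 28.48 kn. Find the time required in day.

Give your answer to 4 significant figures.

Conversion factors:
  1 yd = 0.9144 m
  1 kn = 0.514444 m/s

0.05451 day

7.546×10⁴ yd × 0.9144 = 69000.6 m
28.48 kn × 0.514444 = 14.6514 m/s
t = d / v = 69000.6 m / 14.6514 m/s = 4709.49 s
4709.49 s ÷ (86400 s/day) = 0.054508 day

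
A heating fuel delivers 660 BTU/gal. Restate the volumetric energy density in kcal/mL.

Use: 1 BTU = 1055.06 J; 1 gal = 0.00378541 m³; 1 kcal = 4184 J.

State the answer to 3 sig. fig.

0.0440 kcal/mL

660 BTU/gal × 1055.06 J/BTU ÷ 0.00378541 m³/gal = 1.83954×10⁸ J/m³
1.83954×10⁸ J/m³ ÷ 4184 J/kcal × 10⁻⁶ m³/mL = 0.0439661 kcal/mL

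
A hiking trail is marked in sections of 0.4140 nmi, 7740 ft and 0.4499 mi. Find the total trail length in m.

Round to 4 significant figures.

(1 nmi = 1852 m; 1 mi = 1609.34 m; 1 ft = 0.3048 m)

0.4140 nmi × 1852 = 766.728 m
7740 ft × 0.3048 = 2359.15 m
0.4499 mi × 1609.34 = 724.042 m
Total: 766.728 + 2359.15 + 724.042 = 3849.92 m

3850 m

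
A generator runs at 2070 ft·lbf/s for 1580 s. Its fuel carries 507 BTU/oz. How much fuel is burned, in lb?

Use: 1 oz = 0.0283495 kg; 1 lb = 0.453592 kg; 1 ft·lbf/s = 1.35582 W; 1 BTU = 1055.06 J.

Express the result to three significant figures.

2070 ft·lbf/s → 2806.55 W
E = P × t = 2806.55 × 1580 = 4.43435×10⁶ J
507 BTU/oz → 1.88686×10⁷ J/kg
m = E / e_s = 4.43435×10⁶ / 1.88686×10⁷ = 0.235012 kg
In lb: 0.235012 / 0.453592 = 0.518113 lb

0.518 lb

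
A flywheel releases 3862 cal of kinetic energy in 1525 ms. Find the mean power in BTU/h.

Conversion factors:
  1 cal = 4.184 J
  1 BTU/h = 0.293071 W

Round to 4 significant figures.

3.615×10⁴ BTU/h

3862 cal × 4.184 → 16158.6 J
1525 ms × 0.001 → 1.525 s
P = E / t = 16158.6 J / 1.525 s = 10595.8 W
10595.8 W ÷ (0.293071 W/BTU/h) = 36154.4 BTU/h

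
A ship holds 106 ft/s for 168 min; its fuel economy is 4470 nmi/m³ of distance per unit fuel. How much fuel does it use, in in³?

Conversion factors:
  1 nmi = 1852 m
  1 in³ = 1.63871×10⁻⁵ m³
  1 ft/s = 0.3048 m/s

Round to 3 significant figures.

106 ft/s → 32.3088 m/s
168 min → 10080 s
d = v × t = 32.3088 × 10080 = 325673 m
4470 nmi/m³ → 8.27844×10⁶ m/m³
V = d / (distance per unit fuel) = 325673 / 8.27844×10⁶ = 0.0393399 m³
In in³: 0.0393399 / 1.63871×10⁻⁵ = 2400.66 in³

2400 in³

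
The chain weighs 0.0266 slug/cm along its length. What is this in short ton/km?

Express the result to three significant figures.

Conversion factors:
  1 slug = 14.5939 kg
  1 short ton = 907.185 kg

42.8 short ton/km

0.0266 slug/cm × 14.5939 kg/slug ÷ 0.01 m/cm = 38.8198 kg/m
38.8198 kg/m ÷ 907.185 kg/short ton × 1000 m/km = 42.7915 short ton/km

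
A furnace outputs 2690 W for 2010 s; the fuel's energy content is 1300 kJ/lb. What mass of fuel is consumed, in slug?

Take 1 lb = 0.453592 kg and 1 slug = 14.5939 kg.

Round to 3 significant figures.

0.129 slug

E = P × t = 2690 × 2010 = 5.4069×10⁶ J
1300 kJ/lb → 2.86601×10⁶ J/kg
m = E / e_s = 5.4069×10⁶ / 2.86601×10⁶ = 1.88656 kg
In slug: 1.88656 / 14.5939 = 0.12927 slug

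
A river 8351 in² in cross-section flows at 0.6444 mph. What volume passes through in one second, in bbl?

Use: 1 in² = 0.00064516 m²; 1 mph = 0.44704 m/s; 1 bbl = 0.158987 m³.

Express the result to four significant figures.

9.762 bbl

0.6444 mph × 0.44704 → 0.288073 m/s
8351 in² × 0.00064516 → 5.38773 m²
V = v × A × t = 0.288073 m/s × 5.38773 m² × 1 s = 1.55206 m³
1.55206 m³ ÷ (0.158987 m³/bbl) = 9.76218 bbl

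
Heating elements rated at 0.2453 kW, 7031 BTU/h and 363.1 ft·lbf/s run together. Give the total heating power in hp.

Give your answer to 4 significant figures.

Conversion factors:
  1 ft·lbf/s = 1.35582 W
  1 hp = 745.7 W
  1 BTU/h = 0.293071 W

0.2453 kW × 1000 = 245.3 W
7031 BTU/h × 0.293071 = 2060.58 W
363.1 ft·lbf/s × 1.35582 = 492.298 W
Total: 245.3 + 2060.58 + 492.298 = 2798.18 W
In hp: 2798.18 / 745.7 = 3.75242 hp

3.752 hp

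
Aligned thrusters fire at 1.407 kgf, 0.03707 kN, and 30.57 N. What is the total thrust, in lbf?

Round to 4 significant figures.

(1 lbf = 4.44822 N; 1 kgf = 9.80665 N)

1.407 kgf × 9.80665 = 13.798 N
0.03707 kN × 1000 = 37.07 N
30.57 N (already N)
Total: 13.798 + 37.07 + 30.57 = 81.438 N
In lbf: 81.438 / 4.44822 = 18.308 lbf

18.31 lbf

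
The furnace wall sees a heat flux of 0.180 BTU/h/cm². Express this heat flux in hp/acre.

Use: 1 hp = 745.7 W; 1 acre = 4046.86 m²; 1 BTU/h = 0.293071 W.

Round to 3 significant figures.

0.180 BTU/h/cm² × 0.293071 W/BTU/h ÷ 0.0001 m²/cm² = 527.528 W/m²
527.528 W/m² ÷ 745.7 W/hp × 4046.86 m²/acre = 2862.86 hp/acre

2860 hp/acre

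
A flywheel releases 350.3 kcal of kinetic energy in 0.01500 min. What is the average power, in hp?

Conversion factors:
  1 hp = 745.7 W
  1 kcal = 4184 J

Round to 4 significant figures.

2184 hp

350.3 kcal × 4184 = 1.46566×10⁶ J
0.01500 min × 60 = 0.9 s
P = E / t = 1.46566×10⁶ J / 0.9 s = 1.62851×10⁶ W
1.62851×10⁶ W ÷ (745.7 W/hp) = 2183.87 hp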